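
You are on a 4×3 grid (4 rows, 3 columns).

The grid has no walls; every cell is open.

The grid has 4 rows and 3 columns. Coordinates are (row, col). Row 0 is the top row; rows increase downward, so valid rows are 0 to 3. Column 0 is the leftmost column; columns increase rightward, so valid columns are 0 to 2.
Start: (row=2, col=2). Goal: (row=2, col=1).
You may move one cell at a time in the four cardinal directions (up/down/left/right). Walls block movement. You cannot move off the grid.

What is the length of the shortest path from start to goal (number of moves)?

Answer: Shortest path length: 1

Derivation:
BFS from (row=2, col=2) until reaching (row=2, col=1):
  Distance 0: (row=2, col=2)
  Distance 1: (row=1, col=2), (row=2, col=1), (row=3, col=2)  <- goal reached here
One shortest path (1 moves): (row=2, col=2) -> (row=2, col=1)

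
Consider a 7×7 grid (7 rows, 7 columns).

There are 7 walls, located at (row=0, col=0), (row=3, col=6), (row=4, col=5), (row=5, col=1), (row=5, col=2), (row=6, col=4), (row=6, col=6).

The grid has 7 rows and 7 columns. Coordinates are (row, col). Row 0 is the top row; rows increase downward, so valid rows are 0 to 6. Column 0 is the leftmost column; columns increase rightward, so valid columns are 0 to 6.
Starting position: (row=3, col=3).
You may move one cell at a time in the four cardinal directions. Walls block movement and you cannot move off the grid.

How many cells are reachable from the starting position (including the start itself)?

BFS flood-fill from (row=3, col=3):
  Distance 0: (row=3, col=3)
  Distance 1: (row=2, col=3), (row=3, col=2), (row=3, col=4), (row=4, col=3)
  Distance 2: (row=1, col=3), (row=2, col=2), (row=2, col=4), (row=3, col=1), (row=3, col=5), (row=4, col=2), (row=4, col=4), (row=5, col=3)
  Distance 3: (row=0, col=3), (row=1, col=2), (row=1, col=4), (row=2, col=1), (row=2, col=5), (row=3, col=0), (row=4, col=1), (row=5, col=4), (row=6, col=3)
  Distance 4: (row=0, col=2), (row=0, col=4), (row=1, col=1), (row=1, col=5), (row=2, col=0), (row=2, col=6), (row=4, col=0), (row=5, col=5), (row=6, col=2)
  Distance 5: (row=0, col=1), (row=0, col=5), (row=1, col=0), (row=1, col=6), (row=5, col=0), (row=5, col=6), (row=6, col=1), (row=6, col=5)
  Distance 6: (row=0, col=6), (row=4, col=6), (row=6, col=0)
Total reachable: 42 (grid has 42 open cells total)

Answer: Reachable cells: 42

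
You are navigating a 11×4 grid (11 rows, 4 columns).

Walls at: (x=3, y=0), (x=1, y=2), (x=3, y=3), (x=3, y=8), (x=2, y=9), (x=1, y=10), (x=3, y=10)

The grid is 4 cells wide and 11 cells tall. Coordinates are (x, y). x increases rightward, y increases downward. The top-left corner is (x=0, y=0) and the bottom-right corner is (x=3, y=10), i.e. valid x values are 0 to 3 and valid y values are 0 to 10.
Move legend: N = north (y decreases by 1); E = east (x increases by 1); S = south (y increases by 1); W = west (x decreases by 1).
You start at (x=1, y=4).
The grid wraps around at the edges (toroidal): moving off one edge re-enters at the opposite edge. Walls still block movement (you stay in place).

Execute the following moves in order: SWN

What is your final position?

Answer: Final position: (x=0, y=4)

Derivation:
Start: (x=1, y=4)
  S (south): (x=1, y=4) -> (x=1, y=5)
  W (west): (x=1, y=5) -> (x=0, y=5)
  N (north): (x=0, y=5) -> (x=0, y=4)
Final: (x=0, y=4)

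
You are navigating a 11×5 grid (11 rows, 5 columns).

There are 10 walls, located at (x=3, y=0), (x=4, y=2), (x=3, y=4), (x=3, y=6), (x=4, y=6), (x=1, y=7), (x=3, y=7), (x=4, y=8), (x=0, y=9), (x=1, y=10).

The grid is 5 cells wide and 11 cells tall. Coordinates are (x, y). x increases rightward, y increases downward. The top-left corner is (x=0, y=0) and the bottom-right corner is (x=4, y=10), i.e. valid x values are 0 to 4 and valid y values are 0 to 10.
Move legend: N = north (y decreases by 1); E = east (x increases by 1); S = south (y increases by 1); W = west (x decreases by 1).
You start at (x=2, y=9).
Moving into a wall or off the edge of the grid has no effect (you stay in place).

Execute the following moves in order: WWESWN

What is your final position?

Answer: Final position: (x=2, y=9)

Derivation:
Start: (x=2, y=9)
  W (west): (x=2, y=9) -> (x=1, y=9)
  W (west): blocked, stay at (x=1, y=9)
  E (east): (x=1, y=9) -> (x=2, y=9)
  S (south): (x=2, y=9) -> (x=2, y=10)
  W (west): blocked, stay at (x=2, y=10)
  N (north): (x=2, y=10) -> (x=2, y=9)
Final: (x=2, y=9)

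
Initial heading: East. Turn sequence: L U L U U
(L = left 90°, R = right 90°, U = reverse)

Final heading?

Start: East
  L (left (90° counter-clockwise)) -> North
  U (U-turn (180°)) -> South
  L (left (90° counter-clockwise)) -> East
  U (U-turn (180°)) -> West
  U (U-turn (180°)) -> East
Final: East

Answer: Final heading: East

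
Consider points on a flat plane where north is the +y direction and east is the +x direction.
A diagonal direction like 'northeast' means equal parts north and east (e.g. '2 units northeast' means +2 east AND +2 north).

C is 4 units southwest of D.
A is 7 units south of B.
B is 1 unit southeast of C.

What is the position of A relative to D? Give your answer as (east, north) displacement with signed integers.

Answer: A is at (east=-3, north=-12) relative to D.

Derivation:
Place D at the origin (east=0, north=0).
  C is 4 units southwest of D: delta (east=-4, north=-4); C at (east=-4, north=-4).
  B is 1 unit southeast of C: delta (east=+1, north=-1); B at (east=-3, north=-5).
  A is 7 units south of B: delta (east=+0, north=-7); A at (east=-3, north=-12).
Therefore A relative to D: (east=-3, north=-12).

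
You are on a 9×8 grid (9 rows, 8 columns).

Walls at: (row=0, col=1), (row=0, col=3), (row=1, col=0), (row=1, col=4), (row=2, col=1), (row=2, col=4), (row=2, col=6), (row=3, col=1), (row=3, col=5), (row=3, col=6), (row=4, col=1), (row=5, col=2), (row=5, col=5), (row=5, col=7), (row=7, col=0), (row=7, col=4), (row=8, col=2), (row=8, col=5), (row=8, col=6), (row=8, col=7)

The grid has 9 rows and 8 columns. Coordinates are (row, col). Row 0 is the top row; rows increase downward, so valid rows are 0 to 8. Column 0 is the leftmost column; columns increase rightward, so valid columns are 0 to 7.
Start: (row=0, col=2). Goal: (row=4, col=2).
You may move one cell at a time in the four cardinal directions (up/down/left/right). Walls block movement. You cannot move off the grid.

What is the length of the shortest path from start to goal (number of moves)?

Answer: Shortest path length: 4

Derivation:
BFS from (row=0, col=2) until reaching (row=4, col=2):
  Distance 0: (row=0, col=2)
  Distance 1: (row=1, col=2)
  Distance 2: (row=1, col=1), (row=1, col=3), (row=2, col=2)
  Distance 3: (row=2, col=3), (row=3, col=2)
  Distance 4: (row=3, col=3), (row=4, col=2)  <- goal reached here
One shortest path (4 moves): (row=0, col=2) -> (row=1, col=2) -> (row=2, col=2) -> (row=3, col=2) -> (row=4, col=2)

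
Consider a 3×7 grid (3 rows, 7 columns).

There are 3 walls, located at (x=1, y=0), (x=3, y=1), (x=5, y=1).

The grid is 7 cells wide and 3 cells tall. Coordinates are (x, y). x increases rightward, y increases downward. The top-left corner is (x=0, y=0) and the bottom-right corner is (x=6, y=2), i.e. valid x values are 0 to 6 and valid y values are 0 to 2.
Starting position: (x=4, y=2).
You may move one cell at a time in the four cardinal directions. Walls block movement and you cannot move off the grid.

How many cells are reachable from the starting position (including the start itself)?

BFS flood-fill from (x=4, y=2):
  Distance 0: (x=4, y=2)
  Distance 1: (x=4, y=1), (x=3, y=2), (x=5, y=2)
  Distance 2: (x=4, y=0), (x=2, y=2), (x=6, y=2)
  Distance 3: (x=3, y=0), (x=5, y=0), (x=2, y=1), (x=6, y=1), (x=1, y=2)
  Distance 4: (x=2, y=0), (x=6, y=0), (x=1, y=1), (x=0, y=2)
  Distance 5: (x=0, y=1)
  Distance 6: (x=0, y=0)
Total reachable: 18 (grid has 18 open cells total)

Answer: Reachable cells: 18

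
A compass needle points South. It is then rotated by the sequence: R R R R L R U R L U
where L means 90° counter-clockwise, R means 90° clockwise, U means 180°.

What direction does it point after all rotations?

Start: South
  R (right (90° clockwise)) -> West
  R (right (90° clockwise)) -> North
  R (right (90° clockwise)) -> East
  R (right (90° clockwise)) -> South
  L (left (90° counter-clockwise)) -> East
  R (right (90° clockwise)) -> South
  U (U-turn (180°)) -> North
  R (right (90° clockwise)) -> East
  L (left (90° counter-clockwise)) -> North
  U (U-turn (180°)) -> South
Final: South

Answer: Final heading: South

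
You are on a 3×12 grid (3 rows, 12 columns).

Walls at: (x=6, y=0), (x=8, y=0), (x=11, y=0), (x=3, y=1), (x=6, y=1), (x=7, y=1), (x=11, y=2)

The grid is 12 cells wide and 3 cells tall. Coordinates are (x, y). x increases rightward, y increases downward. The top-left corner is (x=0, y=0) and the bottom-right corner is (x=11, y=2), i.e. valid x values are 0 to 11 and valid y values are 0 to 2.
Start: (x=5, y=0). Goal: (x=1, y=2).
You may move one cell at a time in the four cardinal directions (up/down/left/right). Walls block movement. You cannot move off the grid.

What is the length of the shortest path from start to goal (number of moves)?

Answer: Shortest path length: 6

Derivation:
BFS from (x=5, y=0) until reaching (x=1, y=2):
  Distance 0: (x=5, y=0)
  Distance 1: (x=4, y=0), (x=5, y=1)
  Distance 2: (x=3, y=0), (x=4, y=1), (x=5, y=2)
  Distance 3: (x=2, y=0), (x=4, y=2), (x=6, y=2)
  Distance 4: (x=1, y=0), (x=2, y=1), (x=3, y=2), (x=7, y=2)
  Distance 5: (x=0, y=0), (x=1, y=1), (x=2, y=2), (x=8, y=2)
  Distance 6: (x=0, y=1), (x=8, y=1), (x=1, y=2), (x=9, y=2)  <- goal reached here
One shortest path (6 moves): (x=5, y=0) -> (x=4, y=0) -> (x=3, y=0) -> (x=2, y=0) -> (x=1, y=0) -> (x=1, y=1) -> (x=1, y=2)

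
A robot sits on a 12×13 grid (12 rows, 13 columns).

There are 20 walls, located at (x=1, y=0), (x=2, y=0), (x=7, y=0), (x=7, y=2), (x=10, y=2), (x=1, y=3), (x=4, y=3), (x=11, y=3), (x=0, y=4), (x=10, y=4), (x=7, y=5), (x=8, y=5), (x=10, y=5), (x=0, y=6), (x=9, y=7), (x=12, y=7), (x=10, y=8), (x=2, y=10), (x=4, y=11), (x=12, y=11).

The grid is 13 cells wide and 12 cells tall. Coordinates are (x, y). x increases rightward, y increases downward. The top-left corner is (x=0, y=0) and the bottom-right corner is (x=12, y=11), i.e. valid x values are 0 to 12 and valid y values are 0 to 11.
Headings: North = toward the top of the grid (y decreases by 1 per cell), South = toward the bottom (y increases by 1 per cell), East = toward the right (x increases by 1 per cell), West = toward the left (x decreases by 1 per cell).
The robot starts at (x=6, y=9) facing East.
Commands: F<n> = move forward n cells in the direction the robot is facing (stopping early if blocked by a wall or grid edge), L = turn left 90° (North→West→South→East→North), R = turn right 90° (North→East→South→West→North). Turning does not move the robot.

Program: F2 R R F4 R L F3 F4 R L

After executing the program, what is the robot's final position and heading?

Answer: Final position: (x=0, y=9), facing West

Derivation:
Start: (x=6, y=9), facing East
  F2: move forward 2, now at (x=8, y=9)
  R: turn right, now facing South
  R: turn right, now facing West
  F4: move forward 4, now at (x=4, y=9)
  R: turn right, now facing North
  L: turn left, now facing West
  F3: move forward 3, now at (x=1, y=9)
  F4: move forward 1/4 (blocked), now at (x=0, y=9)
  R: turn right, now facing North
  L: turn left, now facing West
Final: (x=0, y=9), facing West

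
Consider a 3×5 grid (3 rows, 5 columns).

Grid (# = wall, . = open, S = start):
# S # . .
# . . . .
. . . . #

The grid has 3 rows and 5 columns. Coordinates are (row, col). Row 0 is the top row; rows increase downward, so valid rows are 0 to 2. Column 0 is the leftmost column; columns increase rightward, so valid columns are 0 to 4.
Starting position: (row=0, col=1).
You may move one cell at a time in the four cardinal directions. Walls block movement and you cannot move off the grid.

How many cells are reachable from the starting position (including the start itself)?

BFS flood-fill from (row=0, col=1):
  Distance 0: (row=0, col=1)
  Distance 1: (row=1, col=1)
  Distance 2: (row=1, col=2), (row=2, col=1)
  Distance 3: (row=1, col=3), (row=2, col=0), (row=2, col=2)
  Distance 4: (row=0, col=3), (row=1, col=4), (row=2, col=3)
  Distance 5: (row=0, col=4)
Total reachable: 11 (grid has 11 open cells total)

Answer: Reachable cells: 11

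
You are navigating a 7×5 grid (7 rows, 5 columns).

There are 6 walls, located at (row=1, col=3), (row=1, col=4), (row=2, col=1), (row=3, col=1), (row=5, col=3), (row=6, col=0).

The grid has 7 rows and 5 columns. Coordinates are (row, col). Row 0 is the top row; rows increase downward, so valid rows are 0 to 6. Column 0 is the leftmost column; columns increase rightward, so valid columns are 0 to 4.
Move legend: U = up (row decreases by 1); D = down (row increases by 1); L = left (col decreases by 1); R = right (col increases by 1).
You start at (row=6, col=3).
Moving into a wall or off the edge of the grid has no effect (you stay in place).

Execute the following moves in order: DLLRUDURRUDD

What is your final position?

Start: (row=6, col=3)
  D (down): blocked, stay at (row=6, col=3)
  L (left): (row=6, col=3) -> (row=6, col=2)
  L (left): (row=6, col=2) -> (row=6, col=1)
  R (right): (row=6, col=1) -> (row=6, col=2)
  U (up): (row=6, col=2) -> (row=5, col=2)
  D (down): (row=5, col=2) -> (row=6, col=2)
  U (up): (row=6, col=2) -> (row=5, col=2)
  R (right): blocked, stay at (row=5, col=2)
  R (right): blocked, stay at (row=5, col=2)
  U (up): (row=5, col=2) -> (row=4, col=2)
  D (down): (row=4, col=2) -> (row=5, col=2)
  D (down): (row=5, col=2) -> (row=6, col=2)
Final: (row=6, col=2)

Answer: Final position: (row=6, col=2)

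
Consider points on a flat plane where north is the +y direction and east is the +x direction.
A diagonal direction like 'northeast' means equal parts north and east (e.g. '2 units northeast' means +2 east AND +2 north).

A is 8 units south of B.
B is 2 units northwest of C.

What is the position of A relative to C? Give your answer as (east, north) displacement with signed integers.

Answer: A is at (east=-2, north=-6) relative to C.

Derivation:
Place C at the origin (east=0, north=0).
  B is 2 units northwest of C: delta (east=-2, north=+2); B at (east=-2, north=2).
  A is 8 units south of B: delta (east=+0, north=-8); A at (east=-2, north=-6).
Therefore A relative to C: (east=-2, north=-6).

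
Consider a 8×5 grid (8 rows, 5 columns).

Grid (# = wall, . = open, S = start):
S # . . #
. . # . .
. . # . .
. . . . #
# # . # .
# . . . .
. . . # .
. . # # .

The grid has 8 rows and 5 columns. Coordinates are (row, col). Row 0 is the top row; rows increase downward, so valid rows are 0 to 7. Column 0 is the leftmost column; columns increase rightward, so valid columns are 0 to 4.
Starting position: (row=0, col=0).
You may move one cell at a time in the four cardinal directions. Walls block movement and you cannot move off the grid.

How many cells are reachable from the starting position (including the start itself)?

Answer: Reachable cells: 28

Derivation:
BFS flood-fill from (row=0, col=0):
  Distance 0: (row=0, col=0)
  Distance 1: (row=1, col=0)
  Distance 2: (row=1, col=1), (row=2, col=0)
  Distance 3: (row=2, col=1), (row=3, col=0)
  Distance 4: (row=3, col=1)
  Distance 5: (row=3, col=2)
  Distance 6: (row=3, col=3), (row=4, col=2)
  Distance 7: (row=2, col=3), (row=5, col=2)
  Distance 8: (row=1, col=3), (row=2, col=4), (row=5, col=1), (row=5, col=3), (row=6, col=2)
  Distance 9: (row=0, col=3), (row=1, col=4), (row=5, col=4), (row=6, col=1)
  Distance 10: (row=0, col=2), (row=4, col=4), (row=6, col=0), (row=6, col=4), (row=7, col=1)
  Distance 11: (row=7, col=0), (row=7, col=4)
Total reachable: 28 (grid has 28 open cells total)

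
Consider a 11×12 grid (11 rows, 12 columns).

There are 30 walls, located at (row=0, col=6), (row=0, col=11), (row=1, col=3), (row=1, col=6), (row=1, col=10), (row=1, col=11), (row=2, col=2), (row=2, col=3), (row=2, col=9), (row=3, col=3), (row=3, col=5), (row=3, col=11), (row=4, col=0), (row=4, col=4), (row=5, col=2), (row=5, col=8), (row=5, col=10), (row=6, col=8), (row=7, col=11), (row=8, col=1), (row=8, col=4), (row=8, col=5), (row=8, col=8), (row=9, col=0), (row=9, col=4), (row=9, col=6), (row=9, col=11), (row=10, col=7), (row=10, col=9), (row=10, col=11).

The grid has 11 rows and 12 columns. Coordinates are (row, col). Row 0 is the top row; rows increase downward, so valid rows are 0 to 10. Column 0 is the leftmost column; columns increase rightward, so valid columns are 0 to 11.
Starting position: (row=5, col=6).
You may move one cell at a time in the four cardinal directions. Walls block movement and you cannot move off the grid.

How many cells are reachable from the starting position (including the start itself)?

Answer: Reachable cells: 102

Derivation:
BFS flood-fill from (row=5, col=6):
  Distance 0: (row=5, col=6)
  Distance 1: (row=4, col=6), (row=5, col=5), (row=5, col=7), (row=6, col=6)
  Distance 2: (row=3, col=6), (row=4, col=5), (row=4, col=7), (row=5, col=4), (row=6, col=5), (row=6, col=7), (row=7, col=6)
  Distance 3: (row=2, col=6), (row=3, col=7), (row=4, col=8), (row=5, col=3), (row=6, col=4), (row=7, col=5), (row=7, col=7), (row=8, col=6)
  Distance 4: (row=2, col=5), (row=2, col=7), (row=3, col=8), (row=4, col=3), (row=4, col=9), (row=6, col=3), (row=7, col=4), (row=7, col=8), (row=8, col=7)
  Distance 5: (row=1, col=5), (row=1, col=7), (row=2, col=4), (row=2, col=8), (row=3, col=9), (row=4, col=2), (row=4, col=10), (row=5, col=9), (row=6, col=2), (row=7, col=3), (row=7, col=9), (row=9, col=7)
  Distance 6: (row=0, col=5), (row=0, col=7), (row=1, col=4), (row=1, col=8), (row=3, col=2), (row=3, col=4), (row=3, col=10), (row=4, col=1), (row=4, col=11), (row=6, col=1), (row=6, col=9), (row=7, col=2), (row=7, col=10), (row=8, col=3), (row=8, col=9), (row=9, col=8)
  Distance 7: (row=0, col=4), (row=0, col=8), (row=1, col=9), (row=2, col=10), (row=3, col=1), (row=5, col=1), (row=5, col=11), (row=6, col=0), (row=6, col=10), (row=7, col=1), (row=8, col=2), (row=8, col=10), (row=9, col=3), (row=9, col=9), (row=10, col=8)
  Distance 8: (row=0, col=3), (row=0, col=9), (row=2, col=1), (row=2, col=11), (row=3, col=0), (row=5, col=0), (row=6, col=11), (row=7, col=0), (row=8, col=11), (row=9, col=2), (row=9, col=10), (row=10, col=3)
  Distance 9: (row=0, col=2), (row=0, col=10), (row=1, col=1), (row=2, col=0), (row=8, col=0), (row=9, col=1), (row=10, col=2), (row=10, col=4), (row=10, col=10)
  Distance 10: (row=0, col=1), (row=1, col=0), (row=1, col=2), (row=10, col=1), (row=10, col=5)
  Distance 11: (row=0, col=0), (row=9, col=5), (row=10, col=0), (row=10, col=6)
Total reachable: 102 (grid has 102 open cells total)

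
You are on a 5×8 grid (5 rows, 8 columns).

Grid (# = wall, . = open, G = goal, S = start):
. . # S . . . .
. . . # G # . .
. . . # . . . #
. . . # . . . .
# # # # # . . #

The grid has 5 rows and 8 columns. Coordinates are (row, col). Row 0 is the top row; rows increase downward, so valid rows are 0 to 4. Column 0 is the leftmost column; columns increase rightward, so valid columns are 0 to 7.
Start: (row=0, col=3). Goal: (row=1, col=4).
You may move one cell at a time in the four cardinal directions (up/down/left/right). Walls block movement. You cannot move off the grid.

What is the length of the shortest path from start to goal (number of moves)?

BFS from (row=0, col=3) until reaching (row=1, col=4):
  Distance 0: (row=0, col=3)
  Distance 1: (row=0, col=4)
  Distance 2: (row=0, col=5), (row=1, col=4)  <- goal reached here
One shortest path (2 moves): (row=0, col=3) -> (row=0, col=4) -> (row=1, col=4)

Answer: Shortest path length: 2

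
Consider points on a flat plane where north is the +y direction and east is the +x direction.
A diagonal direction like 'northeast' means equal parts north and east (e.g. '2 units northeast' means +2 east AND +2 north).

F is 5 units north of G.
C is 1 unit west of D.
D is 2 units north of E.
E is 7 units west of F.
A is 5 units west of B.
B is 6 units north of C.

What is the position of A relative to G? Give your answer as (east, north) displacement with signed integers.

Place G at the origin (east=0, north=0).
  F is 5 units north of G: delta (east=+0, north=+5); F at (east=0, north=5).
  E is 7 units west of F: delta (east=-7, north=+0); E at (east=-7, north=5).
  D is 2 units north of E: delta (east=+0, north=+2); D at (east=-7, north=7).
  C is 1 unit west of D: delta (east=-1, north=+0); C at (east=-8, north=7).
  B is 6 units north of C: delta (east=+0, north=+6); B at (east=-8, north=13).
  A is 5 units west of B: delta (east=-5, north=+0); A at (east=-13, north=13).
Therefore A relative to G: (east=-13, north=13).

Answer: A is at (east=-13, north=13) relative to G.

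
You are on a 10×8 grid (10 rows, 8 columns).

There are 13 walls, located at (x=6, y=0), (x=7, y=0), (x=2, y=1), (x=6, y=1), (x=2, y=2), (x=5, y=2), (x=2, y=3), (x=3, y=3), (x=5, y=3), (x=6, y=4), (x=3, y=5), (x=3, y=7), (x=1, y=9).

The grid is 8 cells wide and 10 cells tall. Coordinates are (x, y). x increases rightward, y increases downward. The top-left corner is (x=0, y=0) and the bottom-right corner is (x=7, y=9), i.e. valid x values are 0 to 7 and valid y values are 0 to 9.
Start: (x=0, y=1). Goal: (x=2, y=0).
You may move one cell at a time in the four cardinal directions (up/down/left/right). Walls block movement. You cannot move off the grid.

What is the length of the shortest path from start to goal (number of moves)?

Answer: Shortest path length: 3

Derivation:
BFS from (x=0, y=1) until reaching (x=2, y=0):
  Distance 0: (x=0, y=1)
  Distance 1: (x=0, y=0), (x=1, y=1), (x=0, y=2)
  Distance 2: (x=1, y=0), (x=1, y=2), (x=0, y=3)
  Distance 3: (x=2, y=0), (x=1, y=3), (x=0, y=4)  <- goal reached here
One shortest path (3 moves): (x=0, y=1) -> (x=1, y=1) -> (x=1, y=0) -> (x=2, y=0)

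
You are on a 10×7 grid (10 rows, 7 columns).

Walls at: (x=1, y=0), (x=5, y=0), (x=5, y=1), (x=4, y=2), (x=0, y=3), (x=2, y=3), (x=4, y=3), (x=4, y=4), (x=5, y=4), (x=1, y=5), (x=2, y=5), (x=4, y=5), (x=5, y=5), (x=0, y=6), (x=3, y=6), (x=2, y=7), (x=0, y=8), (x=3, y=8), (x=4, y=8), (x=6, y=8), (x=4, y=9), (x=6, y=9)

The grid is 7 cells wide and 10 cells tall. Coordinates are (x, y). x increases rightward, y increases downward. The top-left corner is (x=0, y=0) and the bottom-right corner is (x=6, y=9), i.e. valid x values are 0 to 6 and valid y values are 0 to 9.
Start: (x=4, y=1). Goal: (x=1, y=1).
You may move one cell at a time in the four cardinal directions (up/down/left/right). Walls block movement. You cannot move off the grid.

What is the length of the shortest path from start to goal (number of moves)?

Answer: Shortest path length: 3

Derivation:
BFS from (x=4, y=1) until reaching (x=1, y=1):
  Distance 0: (x=4, y=1)
  Distance 1: (x=4, y=0), (x=3, y=1)
  Distance 2: (x=3, y=0), (x=2, y=1), (x=3, y=2)
  Distance 3: (x=2, y=0), (x=1, y=1), (x=2, y=2), (x=3, y=3)  <- goal reached here
One shortest path (3 moves): (x=4, y=1) -> (x=3, y=1) -> (x=2, y=1) -> (x=1, y=1)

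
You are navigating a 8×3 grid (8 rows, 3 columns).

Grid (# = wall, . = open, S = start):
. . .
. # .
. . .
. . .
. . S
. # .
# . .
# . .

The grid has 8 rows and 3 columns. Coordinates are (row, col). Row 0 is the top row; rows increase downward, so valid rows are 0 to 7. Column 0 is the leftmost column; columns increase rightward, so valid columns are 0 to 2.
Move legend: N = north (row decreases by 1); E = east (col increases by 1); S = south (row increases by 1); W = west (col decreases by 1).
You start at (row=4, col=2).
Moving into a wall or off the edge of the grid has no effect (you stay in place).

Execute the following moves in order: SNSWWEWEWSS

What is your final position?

Answer: Final position: (row=7, col=2)

Derivation:
Start: (row=4, col=2)
  S (south): (row=4, col=2) -> (row=5, col=2)
  N (north): (row=5, col=2) -> (row=4, col=2)
  S (south): (row=4, col=2) -> (row=5, col=2)
  W (west): blocked, stay at (row=5, col=2)
  W (west): blocked, stay at (row=5, col=2)
  E (east): blocked, stay at (row=5, col=2)
  W (west): blocked, stay at (row=5, col=2)
  E (east): blocked, stay at (row=5, col=2)
  W (west): blocked, stay at (row=5, col=2)
  S (south): (row=5, col=2) -> (row=6, col=2)
  S (south): (row=6, col=2) -> (row=7, col=2)
Final: (row=7, col=2)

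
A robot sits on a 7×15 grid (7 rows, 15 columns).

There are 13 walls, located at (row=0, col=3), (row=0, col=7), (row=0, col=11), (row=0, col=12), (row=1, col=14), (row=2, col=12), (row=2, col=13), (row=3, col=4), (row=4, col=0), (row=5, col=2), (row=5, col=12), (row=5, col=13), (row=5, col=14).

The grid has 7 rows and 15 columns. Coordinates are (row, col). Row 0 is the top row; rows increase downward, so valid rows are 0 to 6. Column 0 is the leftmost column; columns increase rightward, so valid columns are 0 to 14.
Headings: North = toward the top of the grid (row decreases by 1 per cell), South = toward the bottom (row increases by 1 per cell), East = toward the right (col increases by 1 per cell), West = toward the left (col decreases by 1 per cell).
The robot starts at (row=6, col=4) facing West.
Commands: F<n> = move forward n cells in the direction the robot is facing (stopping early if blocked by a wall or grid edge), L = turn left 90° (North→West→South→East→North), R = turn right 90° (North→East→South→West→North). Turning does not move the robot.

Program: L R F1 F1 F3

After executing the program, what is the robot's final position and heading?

Start: (row=6, col=4), facing West
  L: turn left, now facing South
  R: turn right, now facing West
  F1: move forward 1, now at (row=6, col=3)
  F1: move forward 1, now at (row=6, col=2)
  F3: move forward 2/3 (blocked), now at (row=6, col=0)
Final: (row=6, col=0), facing West

Answer: Final position: (row=6, col=0), facing West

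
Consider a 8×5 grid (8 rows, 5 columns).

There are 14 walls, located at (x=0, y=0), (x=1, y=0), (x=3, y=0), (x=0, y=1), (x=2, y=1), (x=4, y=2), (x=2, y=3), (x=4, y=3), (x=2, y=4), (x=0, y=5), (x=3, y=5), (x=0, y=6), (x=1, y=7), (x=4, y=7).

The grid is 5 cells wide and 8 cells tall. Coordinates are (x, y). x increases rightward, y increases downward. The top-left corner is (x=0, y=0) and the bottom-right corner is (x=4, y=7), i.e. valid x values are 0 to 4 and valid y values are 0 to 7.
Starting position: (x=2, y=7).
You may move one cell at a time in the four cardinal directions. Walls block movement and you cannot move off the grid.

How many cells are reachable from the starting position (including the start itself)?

BFS flood-fill from (x=2, y=7):
  Distance 0: (x=2, y=7)
  Distance 1: (x=2, y=6), (x=3, y=7)
  Distance 2: (x=2, y=5), (x=1, y=6), (x=3, y=6)
  Distance 3: (x=1, y=5), (x=4, y=6)
  Distance 4: (x=1, y=4), (x=4, y=5)
  Distance 5: (x=1, y=3), (x=0, y=4), (x=4, y=4)
  Distance 6: (x=1, y=2), (x=0, y=3), (x=3, y=4)
  Distance 7: (x=1, y=1), (x=0, y=2), (x=2, y=2), (x=3, y=3)
  Distance 8: (x=3, y=2)
  Distance 9: (x=3, y=1)
  Distance 10: (x=4, y=1)
  Distance 11: (x=4, y=0)
Total reachable: 24 (grid has 26 open cells total)

Answer: Reachable cells: 24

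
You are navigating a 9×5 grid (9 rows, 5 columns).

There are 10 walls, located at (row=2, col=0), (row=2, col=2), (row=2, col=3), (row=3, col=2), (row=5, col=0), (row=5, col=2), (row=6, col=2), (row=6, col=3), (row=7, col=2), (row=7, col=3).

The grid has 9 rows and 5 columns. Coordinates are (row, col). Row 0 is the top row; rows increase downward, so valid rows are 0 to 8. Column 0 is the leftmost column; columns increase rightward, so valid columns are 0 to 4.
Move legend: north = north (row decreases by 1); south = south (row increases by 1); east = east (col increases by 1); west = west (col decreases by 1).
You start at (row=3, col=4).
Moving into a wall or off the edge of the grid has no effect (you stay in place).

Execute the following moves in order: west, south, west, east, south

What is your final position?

Start: (row=3, col=4)
  west (west): (row=3, col=4) -> (row=3, col=3)
  south (south): (row=3, col=3) -> (row=4, col=3)
  west (west): (row=4, col=3) -> (row=4, col=2)
  east (east): (row=4, col=2) -> (row=4, col=3)
  south (south): (row=4, col=3) -> (row=5, col=3)
Final: (row=5, col=3)

Answer: Final position: (row=5, col=3)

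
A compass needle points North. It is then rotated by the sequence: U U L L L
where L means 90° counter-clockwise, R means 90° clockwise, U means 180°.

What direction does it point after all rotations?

Answer: Final heading: East

Derivation:
Start: North
  U (U-turn (180°)) -> South
  U (U-turn (180°)) -> North
  L (left (90° counter-clockwise)) -> West
  L (left (90° counter-clockwise)) -> South
  L (left (90° counter-clockwise)) -> East
Final: East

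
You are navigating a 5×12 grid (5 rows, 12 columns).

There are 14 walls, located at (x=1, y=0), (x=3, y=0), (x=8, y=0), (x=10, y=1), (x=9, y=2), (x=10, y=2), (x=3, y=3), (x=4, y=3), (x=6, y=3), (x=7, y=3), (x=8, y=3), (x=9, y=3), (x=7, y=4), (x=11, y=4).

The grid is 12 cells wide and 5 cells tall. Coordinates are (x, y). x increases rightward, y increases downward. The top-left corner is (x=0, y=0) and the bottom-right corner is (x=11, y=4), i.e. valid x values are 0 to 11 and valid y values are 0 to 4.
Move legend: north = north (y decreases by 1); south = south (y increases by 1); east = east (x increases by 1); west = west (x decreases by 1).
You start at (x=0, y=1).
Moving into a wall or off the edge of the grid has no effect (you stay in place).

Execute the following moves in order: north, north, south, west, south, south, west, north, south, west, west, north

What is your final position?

Start: (x=0, y=1)
  north (north): (x=0, y=1) -> (x=0, y=0)
  north (north): blocked, stay at (x=0, y=0)
  south (south): (x=0, y=0) -> (x=0, y=1)
  west (west): blocked, stay at (x=0, y=1)
  south (south): (x=0, y=1) -> (x=0, y=2)
  south (south): (x=0, y=2) -> (x=0, y=3)
  west (west): blocked, stay at (x=0, y=3)
  north (north): (x=0, y=3) -> (x=0, y=2)
  south (south): (x=0, y=2) -> (x=0, y=3)
  west (west): blocked, stay at (x=0, y=3)
  west (west): blocked, stay at (x=0, y=3)
  north (north): (x=0, y=3) -> (x=0, y=2)
Final: (x=0, y=2)

Answer: Final position: (x=0, y=2)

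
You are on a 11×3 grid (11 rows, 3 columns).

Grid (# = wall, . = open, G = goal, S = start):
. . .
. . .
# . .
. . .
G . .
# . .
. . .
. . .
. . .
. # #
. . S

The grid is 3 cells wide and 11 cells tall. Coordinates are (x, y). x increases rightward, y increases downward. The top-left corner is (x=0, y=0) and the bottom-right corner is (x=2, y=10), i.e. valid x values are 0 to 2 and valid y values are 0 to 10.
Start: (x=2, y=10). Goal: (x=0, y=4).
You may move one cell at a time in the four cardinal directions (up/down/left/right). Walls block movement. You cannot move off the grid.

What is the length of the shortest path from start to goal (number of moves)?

Answer: Shortest path length: 10

Derivation:
BFS from (x=2, y=10) until reaching (x=0, y=4):
  Distance 0: (x=2, y=10)
  Distance 1: (x=1, y=10)
  Distance 2: (x=0, y=10)
  Distance 3: (x=0, y=9)
  Distance 4: (x=0, y=8)
  Distance 5: (x=0, y=7), (x=1, y=8)
  Distance 6: (x=0, y=6), (x=1, y=7), (x=2, y=8)
  Distance 7: (x=1, y=6), (x=2, y=7)
  Distance 8: (x=1, y=5), (x=2, y=6)
  Distance 9: (x=1, y=4), (x=2, y=5)
  Distance 10: (x=1, y=3), (x=0, y=4), (x=2, y=4)  <- goal reached here
One shortest path (10 moves): (x=2, y=10) -> (x=1, y=10) -> (x=0, y=10) -> (x=0, y=9) -> (x=0, y=8) -> (x=1, y=8) -> (x=1, y=7) -> (x=1, y=6) -> (x=1, y=5) -> (x=1, y=4) -> (x=0, y=4)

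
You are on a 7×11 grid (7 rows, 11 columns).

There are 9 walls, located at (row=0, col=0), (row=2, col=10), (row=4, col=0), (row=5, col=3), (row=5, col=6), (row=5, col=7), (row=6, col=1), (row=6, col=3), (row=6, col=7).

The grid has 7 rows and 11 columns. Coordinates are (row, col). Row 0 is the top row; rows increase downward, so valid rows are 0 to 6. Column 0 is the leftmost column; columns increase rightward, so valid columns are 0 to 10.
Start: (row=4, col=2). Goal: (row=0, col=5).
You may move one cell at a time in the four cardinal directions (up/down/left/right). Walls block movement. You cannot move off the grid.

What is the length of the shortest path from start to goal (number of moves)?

Answer: Shortest path length: 7

Derivation:
BFS from (row=4, col=2) until reaching (row=0, col=5):
  Distance 0: (row=4, col=2)
  Distance 1: (row=3, col=2), (row=4, col=1), (row=4, col=3), (row=5, col=2)
  Distance 2: (row=2, col=2), (row=3, col=1), (row=3, col=3), (row=4, col=4), (row=5, col=1), (row=6, col=2)
  Distance 3: (row=1, col=2), (row=2, col=1), (row=2, col=3), (row=3, col=0), (row=3, col=4), (row=4, col=5), (row=5, col=0), (row=5, col=4)
  Distance 4: (row=0, col=2), (row=1, col=1), (row=1, col=3), (row=2, col=0), (row=2, col=4), (row=3, col=5), (row=4, col=6), (row=5, col=5), (row=6, col=0), (row=6, col=4)
  Distance 5: (row=0, col=1), (row=0, col=3), (row=1, col=0), (row=1, col=4), (row=2, col=5), (row=3, col=6), (row=4, col=7), (row=6, col=5)
  Distance 6: (row=0, col=4), (row=1, col=5), (row=2, col=6), (row=3, col=7), (row=4, col=8), (row=6, col=6)
  Distance 7: (row=0, col=5), (row=1, col=6), (row=2, col=7), (row=3, col=8), (row=4, col=9), (row=5, col=8)  <- goal reached here
One shortest path (7 moves): (row=4, col=2) -> (row=4, col=3) -> (row=4, col=4) -> (row=4, col=5) -> (row=3, col=5) -> (row=2, col=5) -> (row=1, col=5) -> (row=0, col=5)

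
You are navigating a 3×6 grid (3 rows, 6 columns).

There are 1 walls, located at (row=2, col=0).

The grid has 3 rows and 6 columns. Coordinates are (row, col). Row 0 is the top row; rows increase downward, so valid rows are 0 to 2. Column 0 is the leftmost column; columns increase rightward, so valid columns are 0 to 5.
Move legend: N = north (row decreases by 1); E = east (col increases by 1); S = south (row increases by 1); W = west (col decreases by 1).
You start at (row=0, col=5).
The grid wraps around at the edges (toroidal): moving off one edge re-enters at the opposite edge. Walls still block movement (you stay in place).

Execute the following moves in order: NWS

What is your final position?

Start: (row=0, col=5)
  N (north): (row=0, col=5) -> (row=2, col=5)
  W (west): (row=2, col=5) -> (row=2, col=4)
  S (south): (row=2, col=4) -> (row=0, col=4)
Final: (row=0, col=4)

Answer: Final position: (row=0, col=4)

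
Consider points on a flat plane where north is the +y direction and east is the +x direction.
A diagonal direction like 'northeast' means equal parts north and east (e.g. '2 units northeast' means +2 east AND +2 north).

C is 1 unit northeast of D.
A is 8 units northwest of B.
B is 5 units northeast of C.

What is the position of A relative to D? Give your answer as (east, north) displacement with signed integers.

Answer: A is at (east=-2, north=14) relative to D.

Derivation:
Place D at the origin (east=0, north=0).
  C is 1 unit northeast of D: delta (east=+1, north=+1); C at (east=1, north=1).
  B is 5 units northeast of C: delta (east=+5, north=+5); B at (east=6, north=6).
  A is 8 units northwest of B: delta (east=-8, north=+8); A at (east=-2, north=14).
Therefore A relative to D: (east=-2, north=14).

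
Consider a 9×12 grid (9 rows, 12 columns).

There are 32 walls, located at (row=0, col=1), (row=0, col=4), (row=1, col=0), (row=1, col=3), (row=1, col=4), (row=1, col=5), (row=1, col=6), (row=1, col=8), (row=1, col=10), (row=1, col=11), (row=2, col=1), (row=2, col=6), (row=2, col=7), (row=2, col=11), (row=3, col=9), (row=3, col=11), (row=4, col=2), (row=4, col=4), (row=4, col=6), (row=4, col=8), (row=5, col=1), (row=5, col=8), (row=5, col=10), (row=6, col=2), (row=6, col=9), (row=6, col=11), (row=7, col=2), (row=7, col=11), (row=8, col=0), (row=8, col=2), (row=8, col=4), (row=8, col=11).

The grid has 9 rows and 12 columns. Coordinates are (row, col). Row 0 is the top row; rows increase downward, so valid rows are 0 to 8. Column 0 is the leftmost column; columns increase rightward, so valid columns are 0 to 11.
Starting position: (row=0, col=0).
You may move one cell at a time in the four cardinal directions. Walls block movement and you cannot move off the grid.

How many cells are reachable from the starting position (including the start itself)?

Answer: Reachable cells: 1

Derivation:
BFS flood-fill from (row=0, col=0):
  Distance 0: (row=0, col=0)
Total reachable: 1 (grid has 76 open cells total)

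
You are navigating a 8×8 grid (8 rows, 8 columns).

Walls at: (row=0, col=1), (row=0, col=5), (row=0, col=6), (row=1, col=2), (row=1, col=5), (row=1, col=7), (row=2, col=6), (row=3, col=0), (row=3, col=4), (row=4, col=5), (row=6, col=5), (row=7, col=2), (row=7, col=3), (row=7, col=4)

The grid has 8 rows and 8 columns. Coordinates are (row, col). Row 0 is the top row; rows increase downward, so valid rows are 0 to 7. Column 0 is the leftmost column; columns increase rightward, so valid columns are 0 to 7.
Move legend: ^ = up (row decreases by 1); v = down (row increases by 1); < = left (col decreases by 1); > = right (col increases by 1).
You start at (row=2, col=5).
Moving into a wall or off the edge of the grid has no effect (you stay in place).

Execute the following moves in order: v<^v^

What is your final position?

Start: (row=2, col=5)
  v (down): (row=2, col=5) -> (row=3, col=5)
  < (left): blocked, stay at (row=3, col=5)
  ^ (up): (row=3, col=5) -> (row=2, col=5)
  v (down): (row=2, col=5) -> (row=3, col=5)
  ^ (up): (row=3, col=5) -> (row=2, col=5)
Final: (row=2, col=5)

Answer: Final position: (row=2, col=5)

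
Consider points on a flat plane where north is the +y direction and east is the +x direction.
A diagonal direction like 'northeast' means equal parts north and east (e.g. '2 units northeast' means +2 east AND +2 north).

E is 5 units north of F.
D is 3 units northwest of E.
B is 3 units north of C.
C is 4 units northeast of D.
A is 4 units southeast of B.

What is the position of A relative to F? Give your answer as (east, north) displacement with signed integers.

Answer: A is at (east=5, north=11) relative to F.

Derivation:
Place F at the origin (east=0, north=0).
  E is 5 units north of F: delta (east=+0, north=+5); E at (east=0, north=5).
  D is 3 units northwest of E: delta (east=-3, north=+3); D at (east=-3, north=8).
  C is 4 units northeast of D: delta (east=+4, north=+4); C at (east=1, north=12).
  B is 3 units north of C: delta (east=+0, north=+3); B at (east=1, north=15).
  A is 4 units southeast of B: delta (east=+4, north=-4); A at (east=5, north=11).
Therefore A relative to F: (east=5, north=11).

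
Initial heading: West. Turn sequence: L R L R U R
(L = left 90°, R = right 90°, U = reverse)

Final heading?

Start: West
  L (left (90° counter-clockwise)) -> South
  R (right (90° clockwise)) -> West
  L (left (90° counter-clockwise)) -> South
  R (right (90° clockwise)) -> West
  U (U-turn (180°)) -> East
  R (right (90° clockwise)) -> South
Final: South

Answer: Final heading: South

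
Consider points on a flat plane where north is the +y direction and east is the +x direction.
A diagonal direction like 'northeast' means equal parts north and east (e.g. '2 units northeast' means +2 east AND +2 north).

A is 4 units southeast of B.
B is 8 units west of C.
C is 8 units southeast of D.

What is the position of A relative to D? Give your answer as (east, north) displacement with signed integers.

Answer: A is at (east=4, north=-12) relative to D.

Derivation:
Place D at the origin (east=0, north=0).
  C is 8 units southeast of D: delta (east=+8, north=-8); C at (east=8, north=-8).
  B is 8 units west of C: delta (east=-8, north=+0); B at (east=0, north=-8).
  A is 4 units southeast of B: delta (east=+4, north=-4); A at (east=4, north=-12).
Therefore A relative to D: (east=4, north=-12).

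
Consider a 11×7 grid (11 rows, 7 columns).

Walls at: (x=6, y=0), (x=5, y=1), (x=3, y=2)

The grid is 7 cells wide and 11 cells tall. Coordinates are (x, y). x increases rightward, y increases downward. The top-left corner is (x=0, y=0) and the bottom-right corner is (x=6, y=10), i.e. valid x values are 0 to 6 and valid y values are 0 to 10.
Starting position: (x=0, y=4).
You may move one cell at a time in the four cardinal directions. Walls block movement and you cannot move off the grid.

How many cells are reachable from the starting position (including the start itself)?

BFS flood-fill from (x=0, y=4):
  Distance 0: (x=0, y=4)
  Distance 1: (x=0, y=3), (x=1, y=4), (x=0, y=5)
  Distance 2: (x=0, y=2), (x=1, y=3), (x=2, y=4), (x=1, y=5), (x=0, y=6)
  Distance 3: (x=0, y=1), (x=1, y=2), (x=2, y=3), (x=3, y=4), (x=2, y=5), (x=1, y=6), (x=0, y=7)
  Distance 4: (x=0, y=0), (x=1, y=1), (x=2, y=2), (x=3, y=3), (x=4, y=4), (x=3, y=5), (x=2, y=6), (x=1, y=7), (x=0, y=8)
  Distance 5: (x=1, y=0), (x=2, y=1), (x=4, y=3), (x=5, y=4), (x=4, y=5), (x=3, y=6), (x=2, y=7), (x=1, y=8), (x=0, y=9)
  Distance 6: (x=2, y=0), (x=3, y=1), (x=4, y=2), (x=5, y=3), (x=6, y=4), (x=5, y=5), (x=4, y=6), (x=3, y=7), (x=2, y=8), (x=1, y=9), (x=0, y=10)
  Distance 7: (x=3, y=0), (x=4, y=1), (x=5, y=2), (x=6, y=3), (x=6, y=5), (x=5, y=6), (x=4, y=7), (x=3, y=8), (x=2, y=9), (x=1, y=10)
  Distance 8: (x=4, y=0), (x=6, y=2), (x=6, y=6), (x=5, y=7), (x=4, y=8), (x=3, y=9), (x=2, y=10)
  Distance 9: (x=5, y=0), (x=6, y=1), (x=6, y=7), (x=5, y=8), (x=4, y=9), (x=3, y=10)
  Distance 10: (x=6, y=8), (x=5, y=9), (x=4, y=10)
  Distance 11: (x=6, y=9), (x=5, y=10)
  Distance 12: (x=6, y=10)
Total reachable: 74 (grid has 74 open cells total)

Answer: Reachable cells: 74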